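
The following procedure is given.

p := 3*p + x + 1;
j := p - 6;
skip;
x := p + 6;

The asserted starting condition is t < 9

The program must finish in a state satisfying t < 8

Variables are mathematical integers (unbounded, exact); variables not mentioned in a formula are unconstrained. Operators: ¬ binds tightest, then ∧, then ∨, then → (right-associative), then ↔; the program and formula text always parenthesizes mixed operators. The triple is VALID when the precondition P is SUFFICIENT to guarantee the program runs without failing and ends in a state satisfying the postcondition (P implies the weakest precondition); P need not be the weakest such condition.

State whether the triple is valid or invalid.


Working backward. After the program, t < 8 must hold.
Before x := p + 6: t < 8
Before skip: t < 8
Before j := p - 6: t < 8
Before p := 3*p + x + 1: t < 8
The weakest precondition is t < 8.
Check whether t < 9 implies it.
Countermodel: at the initial state t = 8, the precondition holds but the weakest precondition fails.
Answer: invalid


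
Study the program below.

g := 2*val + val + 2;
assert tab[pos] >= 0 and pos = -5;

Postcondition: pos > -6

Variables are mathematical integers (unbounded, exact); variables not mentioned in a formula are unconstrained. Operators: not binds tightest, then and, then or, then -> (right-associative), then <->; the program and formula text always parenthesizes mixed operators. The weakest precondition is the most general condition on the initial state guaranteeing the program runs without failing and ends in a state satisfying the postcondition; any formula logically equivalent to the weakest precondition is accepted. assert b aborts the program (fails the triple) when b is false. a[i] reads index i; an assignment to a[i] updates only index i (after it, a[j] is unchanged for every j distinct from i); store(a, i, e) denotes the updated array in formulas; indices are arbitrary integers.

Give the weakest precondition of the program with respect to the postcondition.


Working backward. After the program, pos > -6 must hold.
Before assert tab[pos] >= 0 and pos = -5: tab[pos] >= 0 and pos = -5 and pos > -6
Before g := 2*val + val + 2: tab[pos] >= 0 and pos = -5 and pos > -6
Answer: WP = tab[pos] >= 0 and pos = -5 and pos > -6


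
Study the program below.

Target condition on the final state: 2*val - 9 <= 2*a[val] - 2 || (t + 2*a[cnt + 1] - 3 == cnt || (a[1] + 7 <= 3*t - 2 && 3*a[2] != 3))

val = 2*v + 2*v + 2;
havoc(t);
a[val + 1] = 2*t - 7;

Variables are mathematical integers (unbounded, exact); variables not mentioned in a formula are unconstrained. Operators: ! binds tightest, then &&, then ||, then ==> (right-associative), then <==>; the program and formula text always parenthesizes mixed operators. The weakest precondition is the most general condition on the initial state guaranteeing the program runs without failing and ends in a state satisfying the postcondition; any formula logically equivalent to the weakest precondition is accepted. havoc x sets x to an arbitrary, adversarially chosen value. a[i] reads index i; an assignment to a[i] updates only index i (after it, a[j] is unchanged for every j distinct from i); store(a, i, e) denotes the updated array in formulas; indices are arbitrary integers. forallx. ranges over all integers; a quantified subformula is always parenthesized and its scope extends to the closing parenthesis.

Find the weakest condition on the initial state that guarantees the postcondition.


Working backward. After the program, the postcondition 2*val - 9 <= 2*a[val] - 2 || (t + 2*a[cnt + 1] - 3 == cnt || (a[1] + 7 <= 3*t - 2 && 3*a[2] != 3)) must hold; in canonical form it is 2*val <= 2*a[val] + 7 || 2*a[cnt + 1] + t == cnt + 3 || (a[1] <= 3*t - 9 && 3*a[2] != 3).
Before a[val + 1] := 2*t - 7: 2*val <= 2*store(a, val + 1, 2*t - 7)[val] + 7 || 2*store(a, val + 1, 2*t - 7)[cnt + 1] + t == cnt + 3 || (store(a, val + 1, 2*t - 7)[1] <= 3*t - 9 && 3*store(a, val + 1, 2*t - 7)[2] != 3)
Before havoc t: forall t_1. (2*val <= 2*store(a, val + 1, 2*t_1 - 7)[val] + 7 || 2*store(a, val + 1, 2*t_1 - 7)[cnt + 1] + t_1 == cnt + 3 || (store(a, val + 1, 2*t_1 - 7)[1] <= 3*t_1 - 9 && 3*store(a, val + 1, 2*t_1 - 7)[2] != 3))
Before val := 2*v + 2*v + 2: forall t_1. (8*v <= 2*store(a, 4*v + 3, 2*t_1 - 7)[4*v + 2] + 3 || 2*store(a, 4*v + 3, 2*t_1 - 7)[cnt + 1] + t_1 == cnt + 3 || (store(a, 4*v + 3, 2*t_1 - 7)[1] <= 3*t_1 - 9 && 3*store(a, 4*v + 3, 2*t_1 - 7)[2] != 3))
Answer: WP = forall t_1. (8*v <= 2*store(a, 4*v + 3, 2*t_1 - 7)[4*v + 2] + 3 || 2*store(a, 4*v + 3, 2*t_1 - 7)[cnt + 1] + t_1 == cnt + 3 || (store(a, 4*v + 3, 2*t_1 - 7)[1] <= 3*t_1 - 9 && 3*store(a, 4*v + 3, 2*t_1 - 7)[2] != 3))


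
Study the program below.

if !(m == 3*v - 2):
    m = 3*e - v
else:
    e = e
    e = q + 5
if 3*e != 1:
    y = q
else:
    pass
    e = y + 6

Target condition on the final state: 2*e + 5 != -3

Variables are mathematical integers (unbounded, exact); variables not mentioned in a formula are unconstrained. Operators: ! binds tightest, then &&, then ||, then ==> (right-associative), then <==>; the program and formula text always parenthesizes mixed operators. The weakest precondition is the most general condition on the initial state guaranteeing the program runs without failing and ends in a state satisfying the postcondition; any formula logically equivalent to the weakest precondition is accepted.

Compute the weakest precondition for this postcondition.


Working backward. After the program, the postcondition 2*e + 5 != -3 must hold; in canonical form it is 2*e != -8.
Then branch requires 2*e != -8; else branch requires 2*y != -20.
Before the if: (3*e != 1 ==> 2*e != -8) && ((!(3*e != 1)) ==> 2*y != -20)
Then branch requires (3*e != 1 ==> 2*e != -8) && ((!(3*e != 1)) ==> 2*y != -20); else branch requires (3*q != -14 ==> 2*q != -18) && ((!(3*q != -14)) ==> 2*y != -20).
Before the if: ((!(m == 3*v - 2)) ==> ((3*e != 1 ==> 2*e != -8) && ((!(3*e != 1)) ==> 2*y != -20))) && (m == 3*v - 2 ==> ((3*q != -14 ==> 2*q != -18) && ((!(3*q != -14)) ==> 2*y != -20)))
Answer: WP = ((!(m == 3*v - 2)) ==> ((3*e != 1 ==> 2*e != -8) && ((!(3*e != 1)) ==> 2*y != -20))) && (m == 3*v - 2 ==> ((3*q != -14 ==> 2*q != -18) && ((!(3*q != -14)) ==> 2*y != -20)))


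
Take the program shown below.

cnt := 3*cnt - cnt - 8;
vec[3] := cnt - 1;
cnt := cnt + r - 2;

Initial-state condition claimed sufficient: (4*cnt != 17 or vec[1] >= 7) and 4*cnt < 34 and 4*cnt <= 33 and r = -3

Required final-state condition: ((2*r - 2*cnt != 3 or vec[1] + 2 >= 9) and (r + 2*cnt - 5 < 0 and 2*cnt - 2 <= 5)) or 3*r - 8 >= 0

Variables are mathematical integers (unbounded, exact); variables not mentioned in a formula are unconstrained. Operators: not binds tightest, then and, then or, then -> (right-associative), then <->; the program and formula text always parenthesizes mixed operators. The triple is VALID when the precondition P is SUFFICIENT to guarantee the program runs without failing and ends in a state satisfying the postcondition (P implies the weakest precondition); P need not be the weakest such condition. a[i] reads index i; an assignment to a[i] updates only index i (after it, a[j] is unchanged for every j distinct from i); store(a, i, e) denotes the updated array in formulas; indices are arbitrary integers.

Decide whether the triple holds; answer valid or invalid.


Working backward. After the program, the postcondition ((2*r - 2*cnt != 3 or vec[1] + 2 >= 9) and (r + 2*cnt - 5 < 0 and 2*cnt - 2 <= 5)) or 3*r - 8 >= 0 must hold; in canonical form it is ((2*r != 2*cnt + 3 or vec[1] >= 7) and 2*cnt + r < 5 and 2*cnt <= 7) or 3*r >= 8.
Before cnt := cnt + r - 2: ((2*cnt != 1 or vec[1] >= 7) and 2*cnt + 3*r < 9 and 2*cnt + 2*r <= 11) or 3*r >= 8
Before vec[3] := cnt - 1: ((2*cnt != 1 or vec[1] >= 7) and 2*cnt + 3*r < 9 and 2*cnt + 2*r <= 11) or 3*r >= 8
Before cnt := 3*cnt - cnt - 8: ((4*cnt != 17 or vec[1] >= 7) and 4*cnt + 3*r < 25 and 4*cnt + 2*r <= 27) or 3*r >= 8
The weakest precondition is ((4*cnt != 17 or vec[1] >= 7) and 4*cnt + 3*r < 25 and 4*cnt + 2*r <= 27) or 3*r >= 8.
Check whether (4*cnt != 17 or vec[1] >= 7) and 4*cnt < 34 and 4*cnt <= 33 and r = -3 implies it.
Every state satisfying the precondition satisfies the weakest precondition: the implication holds.
Answer: valid


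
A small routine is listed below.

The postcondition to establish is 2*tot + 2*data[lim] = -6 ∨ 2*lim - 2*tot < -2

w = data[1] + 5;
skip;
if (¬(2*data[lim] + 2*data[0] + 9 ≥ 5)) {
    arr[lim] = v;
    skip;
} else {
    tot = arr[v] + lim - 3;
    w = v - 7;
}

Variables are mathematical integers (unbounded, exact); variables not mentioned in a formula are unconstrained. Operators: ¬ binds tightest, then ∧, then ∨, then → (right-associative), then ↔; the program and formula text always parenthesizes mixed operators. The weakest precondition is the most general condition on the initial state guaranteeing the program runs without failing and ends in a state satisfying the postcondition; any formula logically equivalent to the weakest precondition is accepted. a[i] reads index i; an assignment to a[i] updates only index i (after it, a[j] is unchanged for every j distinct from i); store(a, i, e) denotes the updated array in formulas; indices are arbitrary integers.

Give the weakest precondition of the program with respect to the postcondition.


Working backward. After the program, the postcondition 2*tot + 2*data[lim] = -6 ∨ 2*lim - 2*tot < -2 must hold; in canonical form it is 2*data[lim] + 2*tot = -6 ∨ 2*lim < 2*tot - 2.
Then branch requires 2*data[lim] + 2*tot = -6 ∨ 2*lim < 2*tot - 2; else branch requires 2*arr[v] + 2*data[lim] + 2*lim = 0 ∨ 2*arr[v] > 8.
Before the if: ((¬(2*data[0] + 2*data[lim] ≥ -4)) → (2*data[lim] + 2*tot = -6 ∨ 2*lim < 2*tot - 2)) ∧ (2*data[0] + 2*data[lim] ≥ -4 → (2*arr[v] + 2*data[lim] + 2*lim = 0 ∨ 2*arr[v] > 8))
Before skip: ((¬(2*data[0] + 2*data[lim] ≥ -4)) → (2*data[lim] + 2*tot = -6 ∨ 2*lim < 2*tot - 2)) ∧ (2*data[0] + 2*data[lim] ≥ -4 → (2*arr[v] + 2*data[lim] + 2*lim = 0 ∨ 2*arr[v] > 8))
Before w := data[1] + 5: ((¬(2*data[0] + 2*data[lim] ≥ -4)) → (2*data[lim] + 2*tot = -6 ∨ 2*lim < 2*tot - 2)) ∧ (2*data[0] + 2*data[lim] ≥ -4 → (2*arr[v] + 2*data[lim] + 2*lim = 0 ∨ 2*arr[v] > 8))
Answer: WP = ((¬(2*data[0] + 2*data[lim] ≥ -4)) → (2*data[lim] + 2*tot = -6 ∨ 2*lim < 2*tot - 2)) ∧ (2*data[0] + 2*data[lim] ≥ -4 → (2*arr[v] + 2*data[lim] + 2*lim = 0 ∨ 2*arr[v] > 8))


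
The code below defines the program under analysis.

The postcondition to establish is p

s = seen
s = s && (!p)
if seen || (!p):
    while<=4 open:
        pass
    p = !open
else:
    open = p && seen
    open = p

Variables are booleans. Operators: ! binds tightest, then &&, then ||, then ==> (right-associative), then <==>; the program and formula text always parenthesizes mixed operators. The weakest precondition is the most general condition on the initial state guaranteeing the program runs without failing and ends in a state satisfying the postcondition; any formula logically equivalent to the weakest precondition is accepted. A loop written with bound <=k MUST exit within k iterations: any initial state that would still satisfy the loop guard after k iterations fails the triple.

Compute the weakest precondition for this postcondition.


Working backward. After the program, p must hold.
Then branch requires open ==> (open ==> (open ==> (open ==> (!open)))); else branch requires p.
Before the if: ((seen || (!p)) ==> (open ==> (open ==> (open ==> (open ==> (!open)))))) && ((!(seen || (!p))) ==> p)
Before s := s && (!p): ((seen || (!p)) ==> (open ==> (open ==> (open ==> (open ==> (!open)))))) && ((!(seen || (!p))) ==> p)
Before s := seen: ((seen || (!p)) ==> (open ==> (open ==> (open ==> (open ==> (!open)))))) && ((!(seen || (!p))) ==> p)
Answer: WP = ((seen || (!p)) ==> (open ==> (open ==> (open ==> (open ==> (!open)))))) && ((!(seen || (!p))) ==> p)


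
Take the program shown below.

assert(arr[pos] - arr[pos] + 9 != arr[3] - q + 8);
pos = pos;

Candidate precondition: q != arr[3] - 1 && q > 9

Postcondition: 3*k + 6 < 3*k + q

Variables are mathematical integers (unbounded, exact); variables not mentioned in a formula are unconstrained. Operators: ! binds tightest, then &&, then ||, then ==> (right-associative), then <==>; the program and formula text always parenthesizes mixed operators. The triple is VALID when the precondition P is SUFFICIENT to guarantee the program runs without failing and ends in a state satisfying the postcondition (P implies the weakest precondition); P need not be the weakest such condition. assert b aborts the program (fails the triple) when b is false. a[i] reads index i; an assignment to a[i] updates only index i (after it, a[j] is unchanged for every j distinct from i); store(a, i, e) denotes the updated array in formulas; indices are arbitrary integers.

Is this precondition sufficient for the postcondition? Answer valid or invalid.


Working backward. After the program, the postcondition 3*k + 6 < 3*k + q must hold; in canonical form it is q > 6.
Before pos := pos: q > 6
Before assert arr[pos] - arr[pos] + 9 != arr[3] - q + 8: q != arr[3] - 1 && q > 6
The weakest precondition is q != arr[3] - 1 && q > 6.
Check whether q != arr[3] - 1 && q > 9 implies it.
Every state satisfying the precondition satisfies the weakest precondition: the implication holds.
Answer: valid


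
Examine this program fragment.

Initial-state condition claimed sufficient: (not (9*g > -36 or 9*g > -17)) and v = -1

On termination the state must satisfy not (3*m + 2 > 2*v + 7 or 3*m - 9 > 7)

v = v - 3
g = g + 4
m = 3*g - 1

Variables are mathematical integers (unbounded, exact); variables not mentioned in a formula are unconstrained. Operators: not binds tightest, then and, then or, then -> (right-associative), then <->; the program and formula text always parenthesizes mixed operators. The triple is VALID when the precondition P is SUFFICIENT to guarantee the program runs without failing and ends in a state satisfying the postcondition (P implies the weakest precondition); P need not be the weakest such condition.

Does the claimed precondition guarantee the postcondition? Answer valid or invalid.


Working backward. After the program, the postcondition not (3*m + 2 > 2*v + 7 or 3*m - 9 > 7) must hold; in canonical form it is not (3*m > 2*v + 5 or 3*m > 16).
Before m := 3*g - 1: not (9*g > 2*v + 8 or 9*g > 19)
Before g := g + 4: not (9*g > 2*v - 28 or 9*g > -17)
Before v := v - 3: not (9*g > 2*v - 34 or 9*g > -17)
The weakest precondition is not (9*g > 2*v - 34 or 9*g > -17).
Check whether (not (9*g > -36 or 9*g > -17)) and v = -1 implies it.
Every state satisfying the precondition satisfies the weakest precondition: the implication holds.
Answer: valid


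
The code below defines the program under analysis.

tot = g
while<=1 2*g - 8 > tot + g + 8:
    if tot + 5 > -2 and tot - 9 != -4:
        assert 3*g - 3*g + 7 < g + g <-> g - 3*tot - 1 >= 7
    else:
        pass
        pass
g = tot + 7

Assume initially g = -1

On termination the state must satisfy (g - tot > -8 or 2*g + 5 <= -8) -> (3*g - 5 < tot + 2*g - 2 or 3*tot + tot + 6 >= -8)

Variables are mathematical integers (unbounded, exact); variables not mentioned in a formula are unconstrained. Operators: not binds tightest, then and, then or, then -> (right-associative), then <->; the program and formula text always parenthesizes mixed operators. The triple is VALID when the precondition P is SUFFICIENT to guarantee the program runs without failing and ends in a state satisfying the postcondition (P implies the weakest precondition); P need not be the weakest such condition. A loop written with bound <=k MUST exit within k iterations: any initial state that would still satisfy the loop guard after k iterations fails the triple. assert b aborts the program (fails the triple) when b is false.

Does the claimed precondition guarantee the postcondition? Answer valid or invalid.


Working backward. After the program, the postcondition (g - tot > -8 or 2*g + 5 <= -8) -> (3*g - 5 < tot + 2*g - 2 or 3*tot + tot + 6 >= -8) must hold; in canonical form it is (g > tot - 8 or 2*g <= -13) -> (g < tot + 3 or 4*tot >= -14).
Before g := tot + 7: 4*tot >= -14
Before the loop (bound <=1), unroll the exhaustion recursion (WP_0 = exit-now case; WP_j = one more guarded iteration, up to j = 1):
  WP_0: (not (g > tot + 16)) and 4*tot >= -14
  WP_1: (g > tot + 16 -> (((tot > -7 and tot != 5) -> ((2*g > 7 <-> g >= 3*tot + 8) and (not (g > tot + 16)) and 4*tot >= -14)) and ((not (tot > -7 and tot != 5)) -> ((not (g > tot + 16)) and 4*tot >= -14)))) and ((not (g > tot + 16)) -> 4*tot >= -14)
So before the loop: (g > tot + 16 -> (((tot > -7 and tot != 5) -> ((2*g > 7 <-> g >= 3*tot + 8) and (not (g > tot + 16)) and 4*tot >= -14)) and ((not (tot > -7 and tot != 5)) -> ((not (g > tot + 16)) and 4*tot >= -14)))) and ((not (g > tot + 16)) -> 4*tot >= -14)
Before tot := g: 4*g >= -14
The weakest precondition is 4*g >= -14.
Check whether g = -1 implies it.
Every state satisfying the precondition satisfies the weakest precondition: the implication holds.
Answer: valid


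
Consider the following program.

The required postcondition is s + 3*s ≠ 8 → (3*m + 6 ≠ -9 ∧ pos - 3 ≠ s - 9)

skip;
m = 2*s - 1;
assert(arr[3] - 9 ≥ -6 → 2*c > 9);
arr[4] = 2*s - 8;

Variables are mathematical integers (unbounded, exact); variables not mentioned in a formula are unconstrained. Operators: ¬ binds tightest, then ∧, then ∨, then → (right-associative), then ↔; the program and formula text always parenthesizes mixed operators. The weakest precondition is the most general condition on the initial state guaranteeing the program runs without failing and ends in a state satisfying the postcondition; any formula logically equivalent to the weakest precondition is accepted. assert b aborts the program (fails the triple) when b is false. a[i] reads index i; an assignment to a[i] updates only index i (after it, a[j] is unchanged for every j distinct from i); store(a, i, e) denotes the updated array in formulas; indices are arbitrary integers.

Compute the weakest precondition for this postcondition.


Working backward. After the program, the postcondition s + 3*s ≠ 8 → (3*m + 6 ≠ -9 ∧ pos - 3 ≠ s - 9) must hold; in canonical form it is 4*s ≠ 8 → (3*m ≠ -15 ∧ pos ≠ s - 6).
Before arr[4] := 2*s - 8: 4*s ≠ 8 → (3*m ≠ -15 ∧ pos ≠ s - 6)
Before assert arr[3] - 9 ≥ -6 → 2*c > 9: (arr[3] ≥ 3 → 2*c > 9) ∧ (4*s ≠ 8 → (3*m ≠ -15 ∧ pos ≠ s - 6))
Before m := 2*s - 1: (arr[3] ≥ 3 → 2*c > 9) ∧ (4*s ≠ 8 → (6*s ≠ -12 ∧ pos ≠ s - 6))
Before skip: (arr[3] ≥ 3 → 2*c > 9) ∧ (4*s ≠ 8 → (6*s ≠ -12 ∧ pos ≠ s - 6))
Answer: WP = (arr[3] ≥ 3 → 2*c > 9) ∧ (4*s ≠ 8 → (6*s ≠ -12 ∧ pos ≠ s - 6))


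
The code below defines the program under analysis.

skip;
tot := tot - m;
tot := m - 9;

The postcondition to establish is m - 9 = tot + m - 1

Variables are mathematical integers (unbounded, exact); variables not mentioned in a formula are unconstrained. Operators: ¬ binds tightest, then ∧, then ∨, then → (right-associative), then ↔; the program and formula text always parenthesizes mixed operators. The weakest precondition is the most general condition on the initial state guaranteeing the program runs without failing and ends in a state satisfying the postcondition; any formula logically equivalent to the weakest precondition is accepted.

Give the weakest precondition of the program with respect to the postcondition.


Working backward. After the program, the postcondition m - 9 = tot + m - 1 must hold; in canonical form it is tot = -8.
Before tot := m - 9: m = 1
Before tot := tot - m: m = 1
Before skip: m = 1
Answer: WP = m = 1


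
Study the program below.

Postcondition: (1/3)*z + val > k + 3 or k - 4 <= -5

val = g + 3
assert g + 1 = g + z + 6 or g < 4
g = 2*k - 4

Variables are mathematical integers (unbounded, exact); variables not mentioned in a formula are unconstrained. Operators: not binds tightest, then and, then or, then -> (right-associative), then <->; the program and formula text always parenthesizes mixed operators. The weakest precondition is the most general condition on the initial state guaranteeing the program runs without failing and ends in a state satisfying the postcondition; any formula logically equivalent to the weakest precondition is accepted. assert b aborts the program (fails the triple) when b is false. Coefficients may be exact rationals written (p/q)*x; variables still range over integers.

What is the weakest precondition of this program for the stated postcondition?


Working backward. After the program, the postcondition (1/3)*z + val > k + 3 or k - 4 <= -5 must hold; in canonical form it is val + (1/3)*z > k + 3 or k <= -1.
Before g := 2*k - 4: val + (1/3)*z > k + 3 or k <= -1
Before assert g + 1 = g + z + 6 or g < 4: (z = -5 or g < 4) and (val + (1/3)*z > k + 3 or k <= -1)
Before val := g + 3: (z = -5 or g < 4) and (g + (1/3)*z > k or k <= -1)
Answer: WP = (z = -5 or g < 4) and (g + (1/3)*z > k or k <= -1)


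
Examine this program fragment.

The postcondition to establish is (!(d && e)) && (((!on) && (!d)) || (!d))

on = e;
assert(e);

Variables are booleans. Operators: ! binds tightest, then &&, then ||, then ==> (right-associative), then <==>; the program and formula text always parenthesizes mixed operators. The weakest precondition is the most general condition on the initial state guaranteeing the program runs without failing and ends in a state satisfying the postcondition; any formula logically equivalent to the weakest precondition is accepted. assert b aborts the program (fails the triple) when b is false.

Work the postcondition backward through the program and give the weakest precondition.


Working backward. After the program, (!(d && e)) && (((!on) && (!d)) || (!d)) must hold.
Before assert e: e && (!(d && e)) && (((!on) && (!d)) || (!d))
Before on := e: e && (!(d && e)) && (((!e) && (!d)) || (!d))
Answer: WP = e && (!(d && e)) && (((!e) && (!d)) || (!d))


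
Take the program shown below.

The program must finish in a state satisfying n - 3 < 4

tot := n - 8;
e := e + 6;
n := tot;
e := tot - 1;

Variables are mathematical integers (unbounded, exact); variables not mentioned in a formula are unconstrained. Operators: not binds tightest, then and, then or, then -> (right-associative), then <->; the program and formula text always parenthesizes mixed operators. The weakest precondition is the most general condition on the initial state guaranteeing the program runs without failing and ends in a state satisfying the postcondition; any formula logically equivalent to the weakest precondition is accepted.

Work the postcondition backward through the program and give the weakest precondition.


Working backward. After the program, the postcondition n - 3 < 4 must hold; in canonical form it is n < 7.
Before e := tot - 1: n < 7
Before n := tot: tot < 7
Before e := e + 6: tot < 7
Before tot := n - 8: n < 15
Answer: WP = n < 15


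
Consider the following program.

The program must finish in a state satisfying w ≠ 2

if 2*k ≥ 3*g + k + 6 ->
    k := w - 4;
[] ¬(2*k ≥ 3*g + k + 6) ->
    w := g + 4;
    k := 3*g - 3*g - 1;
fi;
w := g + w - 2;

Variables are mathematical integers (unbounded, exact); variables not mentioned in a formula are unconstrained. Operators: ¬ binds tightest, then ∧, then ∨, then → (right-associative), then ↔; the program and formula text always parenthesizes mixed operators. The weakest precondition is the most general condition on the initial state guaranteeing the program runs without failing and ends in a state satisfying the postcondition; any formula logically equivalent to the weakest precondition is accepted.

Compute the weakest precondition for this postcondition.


Working backward. After the program, w ≠ 2 must hold.
Before w := g + w - 2: g + w ≠ 4
Then branch requires g + w ≠ 4; else branch requires 2*g ≠ 0.
Before the if: (k ≥ 3*g + 6 → g + w ≠ 4) ∧ ((¬(k ≥ 3*g + 6)) → 2*g ≠ 0)
Answer: WP = (k ≥ 3*g + 6 → g + w ≠ 4) ∧ ((¬(k ≥ 3*g + 6)) → 2*g ≠ 0)


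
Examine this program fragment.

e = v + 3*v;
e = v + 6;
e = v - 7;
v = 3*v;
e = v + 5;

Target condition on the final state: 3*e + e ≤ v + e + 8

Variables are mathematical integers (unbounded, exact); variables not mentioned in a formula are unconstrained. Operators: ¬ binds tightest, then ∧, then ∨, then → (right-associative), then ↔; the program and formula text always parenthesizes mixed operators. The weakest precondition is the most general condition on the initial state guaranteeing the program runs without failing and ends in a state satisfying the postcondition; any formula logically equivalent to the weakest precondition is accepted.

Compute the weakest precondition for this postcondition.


Working backward. After the program, the postcondition 3*e + e ≤ v + e + 8 must hold; in canonical form it is 3*e ≤ v + 8.
Before e := v + 5: 2*v ≤ -7
Before v := 3*v: 6*v ≤ -7
Before e := v - 7: 6*v ≤ -7
Before e := v + 6: 6*v ≤ -7
Before e := v + 3*v: 6*v ≤ -7
Answer: WP = 6*v ≤ -7


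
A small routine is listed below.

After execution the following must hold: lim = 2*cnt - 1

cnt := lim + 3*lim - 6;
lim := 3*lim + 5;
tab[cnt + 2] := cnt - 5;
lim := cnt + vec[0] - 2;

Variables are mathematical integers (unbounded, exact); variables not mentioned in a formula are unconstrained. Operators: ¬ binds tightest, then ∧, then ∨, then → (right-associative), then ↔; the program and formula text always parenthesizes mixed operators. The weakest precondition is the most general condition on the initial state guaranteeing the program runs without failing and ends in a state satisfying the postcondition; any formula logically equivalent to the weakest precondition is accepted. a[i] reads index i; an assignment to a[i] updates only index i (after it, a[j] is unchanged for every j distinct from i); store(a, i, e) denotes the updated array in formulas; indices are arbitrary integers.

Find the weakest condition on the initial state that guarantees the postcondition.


Working backward. After the program, lim = 2*cnt - 1 must hold.
Before lim := cnt + vec[0] - 2: vec[0] = cnt + 1
Before tab[cnt + 2] := cnt - 5: vec[0] = cnt + 1
Before lim := 3*lim + 5: vec[0] = cnt + 1
Before cnt := lim + 3*lim - 6: vec[0] = 4*lim - 5
Answer: WP = vec[0] = 4*lim - 5


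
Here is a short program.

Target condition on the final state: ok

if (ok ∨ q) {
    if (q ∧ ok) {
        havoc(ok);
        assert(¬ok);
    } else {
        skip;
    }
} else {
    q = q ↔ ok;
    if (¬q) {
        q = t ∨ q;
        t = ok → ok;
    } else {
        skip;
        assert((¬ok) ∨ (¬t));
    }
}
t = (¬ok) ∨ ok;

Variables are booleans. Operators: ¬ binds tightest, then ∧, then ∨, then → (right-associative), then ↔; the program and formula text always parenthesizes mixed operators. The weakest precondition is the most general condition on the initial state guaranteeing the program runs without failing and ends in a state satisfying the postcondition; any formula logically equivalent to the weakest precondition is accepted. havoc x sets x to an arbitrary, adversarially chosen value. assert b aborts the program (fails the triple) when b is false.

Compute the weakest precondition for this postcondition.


Working backward. After the program, ok must hold.
Before t := (¬ok) ∨ ok: ok
Then branch requires (¬(q ∧ ok)) ∧ ((¬(q ∧ ok)) → ok); else branch requires ((¬(q ↔ ok)) → ok) ∧ ((q ↔ ok) → (((¬ok) ∨ (¬t)) ∧ ok)).
Before the if: ((ok ∨ q) → ((¬(q ∧ ok)) ∧ ((¬(q ∧ ok)) → ok))) ∧ ((¬(ok ∨ q)) → (((¬(q ↔ ok)) → ok) ∧ ((q ↔ ok) → (((¬ok) ∨ (¬t)) ∧ ok))))
Answer: WP = ((ok ∨ q) → ((¬(q ∧ ok)) ∧ ((¬(q ∧ ok)) → ok))) ∧ ((¬(ok ∨ q)) → (((¬(q ↔ ok)) → ok) ∧ ((q ↔ ok) → (((¬ok) ∨ (¬t)) ∧ ok))))


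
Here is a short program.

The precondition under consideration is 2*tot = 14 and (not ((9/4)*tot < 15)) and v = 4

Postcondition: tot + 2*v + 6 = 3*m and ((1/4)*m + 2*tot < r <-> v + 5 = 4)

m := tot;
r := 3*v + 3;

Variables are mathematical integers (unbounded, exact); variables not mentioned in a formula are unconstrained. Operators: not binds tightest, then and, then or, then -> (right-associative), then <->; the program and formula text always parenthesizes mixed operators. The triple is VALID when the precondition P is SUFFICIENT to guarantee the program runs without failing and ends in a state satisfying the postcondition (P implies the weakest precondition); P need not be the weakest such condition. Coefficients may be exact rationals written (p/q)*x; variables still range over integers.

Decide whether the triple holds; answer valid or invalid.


Working backward. After the program, the postcondition tot + 2*v + 6 = 3*m and ((1/4)*m + 2*tot < r <-> v + 5 = 4) must hold; in canonical form it is tot + 2*v = 3*m - 6 and ((1/4)*m + 2*tot < r <-> v = -1).
Before r := 3*v + 3: tot + 2*v = 3*m - 6 and ((1/4)*m + 2*tot < 3*v + 3 <-> v = -1)
Before m := tot: 2*v = 2*tot - 6 and ((9/4)*tot < 3*v + 3 <-> v = -1)
The weakest precondition is 2*v = 2*tot - 6 and ((9/4)*tot < 3*v + 3 <-> v = -1).
Check whether 2*tot = 14 and (not ((9/4)*tot < 15)) and v = 4 implies it.
Every state satisfying the precondition satisfies the weakest precondition: the implication holds.
Answer: valid


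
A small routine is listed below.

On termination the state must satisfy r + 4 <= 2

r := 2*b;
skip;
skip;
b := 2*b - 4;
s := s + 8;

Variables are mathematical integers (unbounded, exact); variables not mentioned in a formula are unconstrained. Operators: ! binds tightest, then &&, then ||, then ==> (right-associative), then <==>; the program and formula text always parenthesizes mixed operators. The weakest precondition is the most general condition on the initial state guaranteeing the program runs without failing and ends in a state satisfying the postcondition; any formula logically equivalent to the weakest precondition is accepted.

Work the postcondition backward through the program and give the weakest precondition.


Working backward. After the program, the postcondition r + 4 <= 2 must hold; in canonical form it is r <= -2.
Before s := s + 8: r <= -2
Before b := 2*b - 4: r <= -2
Before skip: r <= -2
Before skip: r <= -2
Before r := 2*b: 2*b <= -2
Answer: WP = 2*b <= -2


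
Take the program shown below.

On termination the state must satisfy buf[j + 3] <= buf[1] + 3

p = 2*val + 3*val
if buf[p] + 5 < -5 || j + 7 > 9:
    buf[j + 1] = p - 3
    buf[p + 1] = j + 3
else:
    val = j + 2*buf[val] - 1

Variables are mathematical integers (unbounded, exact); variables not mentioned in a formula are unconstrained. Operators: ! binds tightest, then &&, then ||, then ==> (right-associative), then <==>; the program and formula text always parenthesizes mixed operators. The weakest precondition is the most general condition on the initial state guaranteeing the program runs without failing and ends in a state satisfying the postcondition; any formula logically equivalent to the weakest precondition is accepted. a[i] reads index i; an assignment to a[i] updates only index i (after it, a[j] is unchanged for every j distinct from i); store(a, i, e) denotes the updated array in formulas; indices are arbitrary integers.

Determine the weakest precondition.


Working backward. After the program, buf[j + 3] <= buf[1] + 3 must hold.
Then branch requires store(store(buf, j + 1, p - 3), p + 1, j + 3)[j + 3] <= store(store(buf, j + 1, p - 3), p + 1, j + 3)[1] + 3; else branch requires buf[j + 3] <= buf[1] + 3.
Before the if: ((buf[p] < -10 || j > 2) ==> store(store(buf, j + 1, p - 3), p + 1, j + 3)[j + 3] <= store(store(buf, j + 1, p - 3), p + 1, j + 3)[1] + 3) && ((!(buf[p] < -10 || j > 2)) ==> buf[j + 3] <= buf[1] + 3)
Before p := 2*val + 3*val: ((buf[5*val] < -10 || j > 2) ==> store(store(buf, j + 1, 5*val - 3), 5*val + 1, j + 3)[j + 3] <= store(store(buf, j + 1, 5*val - 3), 5*val + 1, j + 3)[1] + 3) && ((!(buf[5*val] < -10 || j > 2)) ==> buf[j + 3] <= buf[1] + 3)
Answer: WP = ((buf[5*val] < -10 || j > 2) ==> store(store(buf, j + 1, 5*val - 3), 5*val + 1, j + 3)[j + 3] <= store(store(buf, j + 1, 5*val - 3), 5*val + 1, j + 3)[1] + 3) && ((!(buf[5*val] < -10 || j > 2)) ==> buf[j + 3] <= buf[1] + 3)


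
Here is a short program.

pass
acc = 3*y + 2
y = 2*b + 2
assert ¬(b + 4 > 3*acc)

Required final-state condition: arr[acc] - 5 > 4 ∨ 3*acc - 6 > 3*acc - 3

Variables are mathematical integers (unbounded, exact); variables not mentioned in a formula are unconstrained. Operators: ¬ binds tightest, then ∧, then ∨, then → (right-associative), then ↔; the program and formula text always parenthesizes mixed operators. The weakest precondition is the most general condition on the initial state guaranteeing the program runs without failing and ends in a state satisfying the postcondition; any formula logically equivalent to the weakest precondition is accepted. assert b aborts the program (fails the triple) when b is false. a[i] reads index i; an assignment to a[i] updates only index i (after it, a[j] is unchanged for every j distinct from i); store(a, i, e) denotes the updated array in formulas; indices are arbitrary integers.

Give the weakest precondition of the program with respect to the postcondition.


Working backward. After the program, the postcondition arr[acc] - 5 > 4 ∨ 3*acc - 6 > 3*acc - 3 must hold; in canonical form it is arr[acc] > 9.
Before assert ¬(b + 4 > 3*acc): (¬(b > 3*acc - 4)) ∧ arr[acc] > 9
Before y := 2*b + 2: (¬(b > 3*acc - 4)) ∧ arr[acc] > 9
Before acc := 3*y + 2: (¬(b > 9*y + 2)) ∧ arr[3*y + 2] > 9
Before skip: (¬(b > 9*y + 2)) ∧ arr[3*y + 2] > 9
Answer: WP = (¬(b > 9*y + 2)) ∧ arr[3*y + 2] > 9


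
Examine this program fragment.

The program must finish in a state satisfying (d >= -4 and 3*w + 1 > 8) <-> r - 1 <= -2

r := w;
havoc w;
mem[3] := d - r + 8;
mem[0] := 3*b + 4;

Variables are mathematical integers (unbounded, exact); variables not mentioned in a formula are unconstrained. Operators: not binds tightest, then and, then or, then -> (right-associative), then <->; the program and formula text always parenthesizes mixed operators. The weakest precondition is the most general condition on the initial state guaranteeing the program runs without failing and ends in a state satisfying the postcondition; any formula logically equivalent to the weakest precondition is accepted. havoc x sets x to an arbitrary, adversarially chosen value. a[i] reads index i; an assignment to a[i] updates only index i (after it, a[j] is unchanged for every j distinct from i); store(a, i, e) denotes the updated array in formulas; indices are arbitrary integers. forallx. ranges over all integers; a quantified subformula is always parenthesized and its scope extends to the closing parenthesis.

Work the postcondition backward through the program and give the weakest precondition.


Working backward. After the program, the postcondition (d >= -4 and 3*w + 1 > 8) <-> r - 1 <= -2 must hold; in canonical form it is (d >= -4 and 3*w > 7) <-> r <= -1.
Before mem[0] := 3*b + 4: (d >= -4 and 3*w > 7) <-> r <= -1
Before mem[3] := d - r + 8: (d >= -4 and 3*w > 7) <-> r <= -1
Before havoc w: forall w_1. ((d >= -4 and 3*w_1 > 7) <-> r <= -1)
Before r := w: forall w_1. ((d >= -4 and 3*w_1 > 7) <-> w <= -1)
Answer: WP = forall w_1. ((d >= -4 and 3*w_1 > 7) <-> w <= -1)


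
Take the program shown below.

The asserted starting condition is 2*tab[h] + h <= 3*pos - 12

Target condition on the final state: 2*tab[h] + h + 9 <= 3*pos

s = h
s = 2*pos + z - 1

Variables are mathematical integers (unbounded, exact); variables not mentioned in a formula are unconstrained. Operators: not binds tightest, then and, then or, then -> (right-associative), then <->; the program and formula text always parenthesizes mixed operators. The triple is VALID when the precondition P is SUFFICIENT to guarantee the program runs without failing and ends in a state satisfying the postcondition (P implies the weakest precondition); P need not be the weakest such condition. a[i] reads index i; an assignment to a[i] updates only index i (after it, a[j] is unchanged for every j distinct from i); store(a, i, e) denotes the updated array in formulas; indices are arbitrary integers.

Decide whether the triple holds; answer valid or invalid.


Working backward. After the program, the postcondition 2*tab[h] + h + 9 <= 3*pos must hold; in canonical form it is 2*tab[h] + h <= 3*pos - 9.
Before s := 2*pos + z - 1: 2*tab[h] + h <= 3*pos - 9
Before s := h: 2*tab[h] + h <= 3*pos - 9
The weakest precondition is 2*tab[h] + h <= 3*pos - 9.
Check whether 2*tab[h] + h <= 3*pos - 12 implies it.
Every state satisfying the precondition satisfies the weakest precondition: the implication holds.
Answer: valid


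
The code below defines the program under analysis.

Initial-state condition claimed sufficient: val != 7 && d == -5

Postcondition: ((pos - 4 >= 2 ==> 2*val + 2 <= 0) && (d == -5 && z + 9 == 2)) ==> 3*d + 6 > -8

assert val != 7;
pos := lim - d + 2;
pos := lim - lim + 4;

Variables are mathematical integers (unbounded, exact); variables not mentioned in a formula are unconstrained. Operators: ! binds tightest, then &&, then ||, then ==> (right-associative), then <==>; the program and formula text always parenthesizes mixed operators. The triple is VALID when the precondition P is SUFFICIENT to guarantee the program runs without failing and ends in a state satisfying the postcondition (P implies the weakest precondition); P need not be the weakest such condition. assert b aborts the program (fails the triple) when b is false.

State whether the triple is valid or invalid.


Working backward. After the program, the postcondition ((pos - 4 >= 2 ==> 2*val + 2 <= 0) && (d == -5 && z + 9 == 2)) ==> 3*d + 6 > -8 must hold; in canonical form it is ((pos >= 6 ==> 2*val <= -2) && d == -5 && z == -7) ==> 3*d > -14.
Before pos := lim - lim + 4: (d == -5 && z == -7) ==> 3*d > -14
Before pos := lim - d + 2: (d == -5 && z == -7) ==> 3*d > -14
Before assert val != 7: val != 7 && ((d == -5 && z == -7) ==> 3*d > -14)
The weakest precondition is val != 7 && ((d == -5 && z == -7) ==> 3*d > -14).
Check whether val != 7 && d == -5 implies it.
Countermodel: at the initial state d = -5, val = 8, z = -7, the precondition holds but the weakest precondition fails.
Answer: invalid


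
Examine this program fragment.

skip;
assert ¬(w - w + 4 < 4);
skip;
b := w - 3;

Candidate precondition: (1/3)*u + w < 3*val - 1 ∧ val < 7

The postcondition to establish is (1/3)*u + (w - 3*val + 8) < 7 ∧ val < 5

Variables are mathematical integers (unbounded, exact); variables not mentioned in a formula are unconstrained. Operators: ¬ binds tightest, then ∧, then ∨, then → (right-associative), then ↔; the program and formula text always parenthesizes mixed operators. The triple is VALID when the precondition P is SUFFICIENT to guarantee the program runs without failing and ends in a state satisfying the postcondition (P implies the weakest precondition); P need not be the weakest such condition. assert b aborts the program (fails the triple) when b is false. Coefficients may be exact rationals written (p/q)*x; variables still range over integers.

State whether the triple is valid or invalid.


Working backward. After the program, the postcondition (1/3)*u + (w - 3*val + 8) < 7 ∧ val < 5 must hold; in canonical form it is (1/3)*u + w < 3*val - 1 ∧ val < 5.
Before b := w - 3: (1/3)*u + w < 3*val - 1 ∧ val < 5
Before skip: (1/3)*u + w < 3*val - 1 ∧ val < 5
Before assert ¬(w - w + 4 < 4): (1/3)*u + w < 3*val - 1 ∧ val < 5
Before skip: (1/3)*u + w < 3*val - 1 ∧ val < 5
The weakest precondition is (1/3)*u + w < 3*val - 1 ∧ val < 5.
Check whether (1/3)*u + w < 3*val - 1 ∧ val < 7 implies it.
Countermodel: at the initial state u = 41, val = 5, w = 0, the precondition holds but the weakest precondition fails.
Answer: invalid


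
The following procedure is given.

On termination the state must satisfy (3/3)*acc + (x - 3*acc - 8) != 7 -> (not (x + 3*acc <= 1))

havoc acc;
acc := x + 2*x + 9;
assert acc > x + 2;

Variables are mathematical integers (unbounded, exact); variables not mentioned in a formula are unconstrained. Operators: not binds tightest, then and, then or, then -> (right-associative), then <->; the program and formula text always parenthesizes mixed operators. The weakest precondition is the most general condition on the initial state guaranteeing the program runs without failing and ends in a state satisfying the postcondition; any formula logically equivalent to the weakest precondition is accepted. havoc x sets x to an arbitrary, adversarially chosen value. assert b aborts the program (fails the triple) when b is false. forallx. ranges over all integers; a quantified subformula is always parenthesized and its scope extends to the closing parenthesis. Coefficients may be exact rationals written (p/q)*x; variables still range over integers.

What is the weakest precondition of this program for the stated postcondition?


Working backward. After the program, the postcondition (3/3)*acc + (x - 3*acc - 8) != 7 -> (not (x + 3*acc <= 1)) must hold; in canonical form it is x != 2*acc + 15 -> (not (3*acc + x <= 1)).
Before assert acc > x + 2: acc > x + 2 and (x != 2*acc + 15 -> (not (3*acc + x <= 1)))
Before acc := x + 2*x + 9: 2*x > -7 and (5*x != -33 -> (not (10*x <= -26)))
Before havoc acc: 2*x > -7 and (5*x != -33 -> (not (10*x <= -26)))
Answer: WP = 2*x > -7 and (5*x != -33 -> (not (10*x <= -26)))
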